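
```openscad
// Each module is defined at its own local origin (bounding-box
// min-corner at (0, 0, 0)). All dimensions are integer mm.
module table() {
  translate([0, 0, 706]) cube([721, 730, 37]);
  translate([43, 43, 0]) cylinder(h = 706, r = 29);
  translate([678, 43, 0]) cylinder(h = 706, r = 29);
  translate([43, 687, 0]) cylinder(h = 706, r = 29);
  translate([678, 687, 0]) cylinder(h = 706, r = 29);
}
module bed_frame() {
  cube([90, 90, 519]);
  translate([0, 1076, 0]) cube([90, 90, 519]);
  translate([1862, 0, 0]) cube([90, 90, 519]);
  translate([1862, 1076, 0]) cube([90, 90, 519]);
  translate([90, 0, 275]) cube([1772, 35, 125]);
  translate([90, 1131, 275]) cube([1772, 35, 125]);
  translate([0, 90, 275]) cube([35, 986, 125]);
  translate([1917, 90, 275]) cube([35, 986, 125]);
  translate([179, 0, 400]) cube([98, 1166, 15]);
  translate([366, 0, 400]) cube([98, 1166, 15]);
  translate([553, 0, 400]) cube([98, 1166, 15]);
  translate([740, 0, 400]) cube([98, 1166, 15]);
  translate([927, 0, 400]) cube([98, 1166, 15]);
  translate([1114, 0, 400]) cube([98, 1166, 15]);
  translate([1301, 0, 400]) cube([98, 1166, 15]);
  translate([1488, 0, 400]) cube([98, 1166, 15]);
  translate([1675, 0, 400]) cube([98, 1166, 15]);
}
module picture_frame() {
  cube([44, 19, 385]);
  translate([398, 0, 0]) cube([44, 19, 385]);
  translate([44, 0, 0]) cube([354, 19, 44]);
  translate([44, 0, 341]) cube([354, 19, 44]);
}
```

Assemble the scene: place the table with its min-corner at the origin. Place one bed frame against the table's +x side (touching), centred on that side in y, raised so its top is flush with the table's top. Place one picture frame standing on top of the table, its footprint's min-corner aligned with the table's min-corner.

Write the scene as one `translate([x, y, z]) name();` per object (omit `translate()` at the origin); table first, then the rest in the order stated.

table();
translate([721, -218, 224]) bed_frame();
translate([0, 0, 743]) picture_frame();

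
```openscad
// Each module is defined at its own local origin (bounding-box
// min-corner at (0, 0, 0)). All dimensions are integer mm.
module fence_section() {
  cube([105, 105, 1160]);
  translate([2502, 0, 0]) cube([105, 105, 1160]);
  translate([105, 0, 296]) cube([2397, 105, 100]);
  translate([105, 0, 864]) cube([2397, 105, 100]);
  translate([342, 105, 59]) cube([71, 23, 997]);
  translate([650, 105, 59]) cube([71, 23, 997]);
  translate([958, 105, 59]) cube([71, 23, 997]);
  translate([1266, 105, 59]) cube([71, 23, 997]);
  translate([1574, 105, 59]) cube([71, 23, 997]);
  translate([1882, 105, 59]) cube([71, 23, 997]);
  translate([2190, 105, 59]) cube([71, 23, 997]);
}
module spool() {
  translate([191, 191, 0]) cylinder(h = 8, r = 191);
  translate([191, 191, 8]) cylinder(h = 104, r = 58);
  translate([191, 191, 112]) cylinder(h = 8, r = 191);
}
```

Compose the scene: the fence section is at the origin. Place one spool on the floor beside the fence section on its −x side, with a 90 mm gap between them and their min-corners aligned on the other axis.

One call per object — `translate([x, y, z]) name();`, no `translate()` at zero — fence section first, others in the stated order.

fence_section();
translate([-472, 0, 0]) spool();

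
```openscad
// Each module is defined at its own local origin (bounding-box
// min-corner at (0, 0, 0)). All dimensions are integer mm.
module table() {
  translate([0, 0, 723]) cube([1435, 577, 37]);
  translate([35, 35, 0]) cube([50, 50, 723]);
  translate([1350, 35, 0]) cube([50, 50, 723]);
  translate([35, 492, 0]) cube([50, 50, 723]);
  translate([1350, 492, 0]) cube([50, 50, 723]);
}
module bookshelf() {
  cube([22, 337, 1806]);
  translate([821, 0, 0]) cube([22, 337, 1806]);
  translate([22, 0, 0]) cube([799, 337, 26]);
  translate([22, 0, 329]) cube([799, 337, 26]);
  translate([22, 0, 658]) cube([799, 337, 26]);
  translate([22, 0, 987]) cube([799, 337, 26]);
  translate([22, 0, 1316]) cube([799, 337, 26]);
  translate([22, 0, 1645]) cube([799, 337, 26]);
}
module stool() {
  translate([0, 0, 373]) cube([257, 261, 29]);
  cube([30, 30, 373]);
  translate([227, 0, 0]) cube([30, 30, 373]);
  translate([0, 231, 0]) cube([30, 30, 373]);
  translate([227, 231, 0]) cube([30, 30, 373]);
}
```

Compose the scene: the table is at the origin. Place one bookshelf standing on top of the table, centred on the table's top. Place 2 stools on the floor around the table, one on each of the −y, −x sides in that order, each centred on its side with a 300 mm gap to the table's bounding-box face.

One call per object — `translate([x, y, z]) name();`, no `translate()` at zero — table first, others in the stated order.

table();
translate([296, 120, 760]) bookshelf();
translate([589, -561, 0]) stool();
translate([-557, 158, 0]) stool();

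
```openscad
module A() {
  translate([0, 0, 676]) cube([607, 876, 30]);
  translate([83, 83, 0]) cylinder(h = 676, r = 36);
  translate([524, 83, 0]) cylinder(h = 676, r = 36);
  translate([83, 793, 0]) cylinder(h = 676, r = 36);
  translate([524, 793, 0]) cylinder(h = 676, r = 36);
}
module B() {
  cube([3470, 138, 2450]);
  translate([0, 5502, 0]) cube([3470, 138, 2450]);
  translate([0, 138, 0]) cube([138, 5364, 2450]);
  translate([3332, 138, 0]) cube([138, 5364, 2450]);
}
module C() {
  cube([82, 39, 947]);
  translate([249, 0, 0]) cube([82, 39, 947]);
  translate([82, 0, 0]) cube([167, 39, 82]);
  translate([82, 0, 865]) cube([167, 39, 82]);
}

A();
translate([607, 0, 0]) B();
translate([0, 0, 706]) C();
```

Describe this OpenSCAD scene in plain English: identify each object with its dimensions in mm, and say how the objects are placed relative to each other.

A is a table with a 607×876 mm rectangular top, 30 mm thick, top surface at z = 706 mm, supported by four round legs of 72 mm diameter, each leg's bounding box inset 47 mm from the nearest pair of top edges, running from the floor.

B is the wall frame of a small rectangular building: four walls, each 2450 mm tall and 138 mm thick, enclosing a footprint 3470 mm (x) by 5640 mm (y) outside-to-outside, with no floor or roof. The front and back walls (the −y and +y sides) span the full width; the two side walls fit between them.

C is a picture frame with a 167×783 mm rectangular opening (x by z) and a uniform 82 mm border on every side. Frame depth is 39 mm along y. It is built from two vertical stiles running the full outside height and two horizontal rails spanning the gap between the stiles.

The house frame is against the table's +x side, with their −y faces flush. The picture frame is on top of the table.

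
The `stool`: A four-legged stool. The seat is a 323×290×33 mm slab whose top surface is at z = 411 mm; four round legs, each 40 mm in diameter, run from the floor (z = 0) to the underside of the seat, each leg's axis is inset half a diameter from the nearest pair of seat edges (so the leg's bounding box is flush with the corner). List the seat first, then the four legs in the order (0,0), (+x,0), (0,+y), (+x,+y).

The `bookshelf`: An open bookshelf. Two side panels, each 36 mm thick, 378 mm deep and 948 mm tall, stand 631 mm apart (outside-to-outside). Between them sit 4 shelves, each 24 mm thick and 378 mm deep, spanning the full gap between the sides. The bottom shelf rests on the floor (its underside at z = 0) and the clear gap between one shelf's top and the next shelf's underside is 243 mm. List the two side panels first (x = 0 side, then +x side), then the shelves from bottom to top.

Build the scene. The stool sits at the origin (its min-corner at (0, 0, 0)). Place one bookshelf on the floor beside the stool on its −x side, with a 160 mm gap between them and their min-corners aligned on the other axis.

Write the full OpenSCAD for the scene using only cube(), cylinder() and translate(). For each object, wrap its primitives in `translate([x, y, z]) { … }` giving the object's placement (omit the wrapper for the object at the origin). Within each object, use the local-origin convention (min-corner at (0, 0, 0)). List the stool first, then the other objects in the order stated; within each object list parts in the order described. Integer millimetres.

translate([0, 0, 378]) cube([323, 290, 33]);
translate([20, 20, 0]) cylinder(h = 378, r = 20);
translate([303, 20, 0]) cylinder(h = 378, r = 20);
translate([20, 270, 0]) cylinder(h = 378, r = 20);
translate([303, 270, 0]) cylinder(h = 378, r = 20);
translate([-791, 0, 0]) {
  cube([36, 378, 948]);
  translate([595, 0, 0]) cube([36, 378, 948]);
  translate([36, 0, 0]) cube([559, 378, 24]);
  translate([36, 0, 267]) cube([559, 378, 24]);
  translate([36, 0, 534]) cube([559, 378, 24]);
  translate([36, 0, 801]) cube([559, 378, 24]);
}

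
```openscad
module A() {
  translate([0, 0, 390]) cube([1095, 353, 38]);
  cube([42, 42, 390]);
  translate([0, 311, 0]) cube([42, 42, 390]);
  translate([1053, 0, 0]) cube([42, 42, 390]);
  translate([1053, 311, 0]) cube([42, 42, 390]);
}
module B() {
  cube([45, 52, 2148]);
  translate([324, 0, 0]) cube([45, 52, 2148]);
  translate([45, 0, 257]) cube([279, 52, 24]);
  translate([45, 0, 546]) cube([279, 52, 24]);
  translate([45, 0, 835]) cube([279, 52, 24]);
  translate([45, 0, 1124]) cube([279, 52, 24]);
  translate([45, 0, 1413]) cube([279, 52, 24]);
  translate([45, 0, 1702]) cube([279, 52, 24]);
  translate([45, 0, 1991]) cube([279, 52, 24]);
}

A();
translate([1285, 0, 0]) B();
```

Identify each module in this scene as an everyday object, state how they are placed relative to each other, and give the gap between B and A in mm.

A is a bench. B is a ladder. The ladder is on the floor beside the bench on its +x side. The gap between the ladder and the bench is 190 mm.

The ladder's nearest face is 190 mm from the bench's +x face.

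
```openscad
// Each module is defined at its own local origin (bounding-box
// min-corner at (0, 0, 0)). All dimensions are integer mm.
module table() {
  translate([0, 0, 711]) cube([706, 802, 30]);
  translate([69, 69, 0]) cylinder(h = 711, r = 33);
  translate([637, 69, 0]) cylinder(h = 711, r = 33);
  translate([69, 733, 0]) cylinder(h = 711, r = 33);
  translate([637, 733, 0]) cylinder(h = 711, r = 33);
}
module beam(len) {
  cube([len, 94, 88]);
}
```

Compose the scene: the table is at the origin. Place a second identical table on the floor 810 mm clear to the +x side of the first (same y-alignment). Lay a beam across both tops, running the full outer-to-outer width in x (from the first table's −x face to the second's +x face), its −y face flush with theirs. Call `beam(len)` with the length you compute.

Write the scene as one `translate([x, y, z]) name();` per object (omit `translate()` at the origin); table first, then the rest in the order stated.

table();
translate([1516, 0, 0]) table();
translate([0, 0, 741]) beam(2222);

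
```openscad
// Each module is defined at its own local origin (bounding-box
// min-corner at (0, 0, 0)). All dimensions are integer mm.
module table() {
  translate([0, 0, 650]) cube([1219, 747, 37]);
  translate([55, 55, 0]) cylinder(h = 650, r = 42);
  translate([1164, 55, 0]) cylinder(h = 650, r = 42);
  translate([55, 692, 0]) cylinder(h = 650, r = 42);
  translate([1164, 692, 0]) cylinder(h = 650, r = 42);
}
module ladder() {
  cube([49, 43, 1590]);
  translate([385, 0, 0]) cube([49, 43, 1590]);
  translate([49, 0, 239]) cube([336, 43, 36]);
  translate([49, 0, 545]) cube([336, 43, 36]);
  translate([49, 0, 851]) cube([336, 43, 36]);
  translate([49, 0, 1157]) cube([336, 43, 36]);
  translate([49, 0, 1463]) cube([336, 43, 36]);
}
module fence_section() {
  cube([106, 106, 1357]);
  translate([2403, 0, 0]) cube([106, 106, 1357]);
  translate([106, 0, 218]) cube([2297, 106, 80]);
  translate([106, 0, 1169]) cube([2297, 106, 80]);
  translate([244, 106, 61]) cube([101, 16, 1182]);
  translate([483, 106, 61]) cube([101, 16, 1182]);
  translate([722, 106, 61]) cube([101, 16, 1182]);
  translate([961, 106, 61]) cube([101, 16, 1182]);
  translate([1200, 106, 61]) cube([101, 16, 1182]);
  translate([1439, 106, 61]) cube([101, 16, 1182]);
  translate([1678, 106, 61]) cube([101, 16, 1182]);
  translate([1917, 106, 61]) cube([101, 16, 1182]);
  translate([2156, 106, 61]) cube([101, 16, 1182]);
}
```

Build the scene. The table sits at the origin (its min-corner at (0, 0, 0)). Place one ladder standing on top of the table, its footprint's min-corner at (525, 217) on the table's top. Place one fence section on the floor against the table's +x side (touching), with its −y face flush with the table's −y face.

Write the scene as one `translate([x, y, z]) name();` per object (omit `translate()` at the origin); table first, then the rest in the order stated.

table();
translate([525, 217, 687]) ladder();
translate([1219, 0, 0]) fence_section();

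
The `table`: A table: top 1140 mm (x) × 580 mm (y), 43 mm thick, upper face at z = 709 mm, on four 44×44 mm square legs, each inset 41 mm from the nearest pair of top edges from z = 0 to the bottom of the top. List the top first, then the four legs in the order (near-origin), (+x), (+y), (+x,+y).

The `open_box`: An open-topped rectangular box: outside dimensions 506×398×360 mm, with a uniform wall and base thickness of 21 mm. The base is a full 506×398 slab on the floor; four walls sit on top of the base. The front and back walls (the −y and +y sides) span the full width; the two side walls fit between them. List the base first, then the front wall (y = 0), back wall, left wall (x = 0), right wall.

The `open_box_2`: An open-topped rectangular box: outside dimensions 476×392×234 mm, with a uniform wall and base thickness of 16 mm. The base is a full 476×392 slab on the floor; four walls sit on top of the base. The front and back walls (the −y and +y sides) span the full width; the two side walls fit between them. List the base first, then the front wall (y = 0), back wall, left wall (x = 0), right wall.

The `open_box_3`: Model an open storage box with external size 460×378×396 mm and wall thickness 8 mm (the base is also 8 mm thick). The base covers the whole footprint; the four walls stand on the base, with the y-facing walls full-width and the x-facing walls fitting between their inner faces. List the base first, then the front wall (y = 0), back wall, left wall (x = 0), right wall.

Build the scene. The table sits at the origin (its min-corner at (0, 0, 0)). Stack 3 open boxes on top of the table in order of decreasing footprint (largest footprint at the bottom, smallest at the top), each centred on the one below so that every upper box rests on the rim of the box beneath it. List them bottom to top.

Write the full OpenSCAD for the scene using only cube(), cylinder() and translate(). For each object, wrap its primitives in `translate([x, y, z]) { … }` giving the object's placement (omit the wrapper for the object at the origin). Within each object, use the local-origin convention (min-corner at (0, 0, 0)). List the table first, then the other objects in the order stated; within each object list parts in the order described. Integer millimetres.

translate([0, 0, 666]) cube([1140, 580, 43]);
translate([41, 41, 0]) cube([44, 44, 666]);
translate([1055, 41, 0]) cube([44, 44, 666]);
translate([41, 495, 0]) cube([44, 44, 666]);
translate([1055, 495, 0]) cube([44, 44, 666]);
translate([317, 91, 709]) {
  cube([506, 398, 21]);
  translate([0, 0, 21]) cube([506, 21, 339]);
  translate([0, 377, 21]) cube([506, 21, 339]);
  translate([0, 21, 21]) cube([21, 356, 339]);
  translate([485, 21, 21]) cube([21, 356, 339]);
}
translate([332, 94, 1069]) {
  cube([476, 392, 16]);
  translate([0, 0, 16]) cube([476, 16, 218]);
  translate([0, 376, 16]) cube([476, 16, 218]);
  translate([0, 16, 16]) cube([16, 360, 218]);
  translate([460, 16, 16]) cube([16, 360, 218]);
}
translate([340, 101, 1303]) {
  cube([460, 378, 8]);
  translate([0, 0, 8]) cube([460, 8, 388]);
  translate([0, 370, 8]) cube([460, 8, 388]);
  translate([0, 8, 8]) cube([8, 362, 388]);
  translate([452, 8, 8]) cube([8, 362, 388]);
}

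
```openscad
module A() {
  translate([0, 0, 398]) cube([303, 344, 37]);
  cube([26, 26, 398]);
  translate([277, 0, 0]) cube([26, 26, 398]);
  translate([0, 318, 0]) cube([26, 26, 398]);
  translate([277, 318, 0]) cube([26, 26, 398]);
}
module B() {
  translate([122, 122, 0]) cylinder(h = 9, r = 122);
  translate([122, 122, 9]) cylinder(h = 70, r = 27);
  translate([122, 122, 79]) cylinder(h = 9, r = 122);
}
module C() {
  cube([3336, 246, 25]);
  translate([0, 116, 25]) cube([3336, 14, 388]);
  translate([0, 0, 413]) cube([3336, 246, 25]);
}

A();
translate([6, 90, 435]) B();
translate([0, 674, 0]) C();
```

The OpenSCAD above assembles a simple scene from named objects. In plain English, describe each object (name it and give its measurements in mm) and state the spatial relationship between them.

A is a four-legged stool. The seat is 303×344 mm, 37 mm thick, top at z = 435 mm. It stands on four square legs, each 26×26 mm in cross-section, from z = 0 to the seat underside, each flush with a corner of the seat.

B is a spool: two coaxial disc flanges of radius 122 mm and thickness 9 mm, joined by a core cylinder of radius 27 mm and height 70 mm. The lower flange rests on z = 0 and the three cylinders share a vertical axis.

C is an I-beam lying along x, 3336 mm long. Overall section height 438 mm. Two flanges 246 mm wide (y) and 25 mm thick, one on the floor and one at the top; a web 14 mm thick runs between them, centred on the flange width.

The spool is on top of the stool. The I-beam is on the floor beside the stool on its +y side.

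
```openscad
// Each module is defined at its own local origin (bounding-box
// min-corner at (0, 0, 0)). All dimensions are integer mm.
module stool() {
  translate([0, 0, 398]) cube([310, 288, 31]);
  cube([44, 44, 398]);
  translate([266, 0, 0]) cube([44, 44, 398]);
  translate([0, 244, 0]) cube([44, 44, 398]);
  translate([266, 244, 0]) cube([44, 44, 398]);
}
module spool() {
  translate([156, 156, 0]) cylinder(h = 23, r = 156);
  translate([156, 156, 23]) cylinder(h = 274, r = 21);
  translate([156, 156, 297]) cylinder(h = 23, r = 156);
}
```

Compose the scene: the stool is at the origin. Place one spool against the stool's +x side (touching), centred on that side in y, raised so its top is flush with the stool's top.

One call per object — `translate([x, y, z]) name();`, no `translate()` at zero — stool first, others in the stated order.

stool();
translate([310, -12, 109]) spool();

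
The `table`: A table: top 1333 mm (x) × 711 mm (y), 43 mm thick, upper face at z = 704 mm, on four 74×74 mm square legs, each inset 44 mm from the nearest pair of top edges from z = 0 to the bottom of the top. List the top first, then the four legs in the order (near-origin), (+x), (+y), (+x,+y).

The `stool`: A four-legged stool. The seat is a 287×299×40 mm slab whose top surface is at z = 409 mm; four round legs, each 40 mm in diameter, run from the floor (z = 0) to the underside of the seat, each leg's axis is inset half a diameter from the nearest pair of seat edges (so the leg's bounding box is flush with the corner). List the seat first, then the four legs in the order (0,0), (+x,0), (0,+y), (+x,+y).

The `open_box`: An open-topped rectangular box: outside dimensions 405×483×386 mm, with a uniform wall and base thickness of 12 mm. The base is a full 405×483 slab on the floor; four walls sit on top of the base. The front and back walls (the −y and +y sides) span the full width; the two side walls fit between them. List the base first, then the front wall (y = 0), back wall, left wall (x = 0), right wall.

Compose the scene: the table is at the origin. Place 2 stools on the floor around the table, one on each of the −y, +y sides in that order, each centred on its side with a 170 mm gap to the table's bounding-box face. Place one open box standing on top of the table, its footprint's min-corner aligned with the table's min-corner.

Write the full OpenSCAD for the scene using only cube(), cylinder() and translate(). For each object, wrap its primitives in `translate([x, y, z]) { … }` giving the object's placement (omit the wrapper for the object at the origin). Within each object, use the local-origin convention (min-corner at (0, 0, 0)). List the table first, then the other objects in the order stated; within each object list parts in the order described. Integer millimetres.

translate([0, 0, 661]) cube([1333, 711, 43]);
translate([44, 44, 0]) cube([74, 74, 661]);
translate([1215, 44, 0]) cube([74, 74, 661]);
translate([44, 593, 0]) cube([74, 74, 661]);
translate([1215, 593, 0]) cube([74, 74, 661]);
translate([523, -469, 0]) {
  translate([0, 0, 369]) cube([287, 299, 40]);
  translate([20, 20, 0]) cylinder(h = 369, r = 20);
  translate([267, 20, 0]) cylinder(h = 369, r = 20);
  translate([20, 279, 0]) cylinder(h = 369, r = 20);
  translate([267, 279, 0]) cylinder(h = 369, r = 20);
}
translate([523, 881, 0]) {
  translate([0, 0, 369]) cube([287, 299, 40]);
  translate([20, 20, 0]) cylinder(h = 369, r = 20);
  translate([267, 20, 0]) cylinder(h = 369, r = 20);
  translate([20, 279, 0]) cylinder(h = 369, r = 20);
  translate([267, 279, 0]) cylinder(h = 369, r = 20);
}
translate([0, 0, 704]) {
  cube([405, 483, 12]);
  translate([0, 0, 12]) cube([405, 12, 374]);
  translate([0, 471, 12]) cube([405, 12, 374]);
  translate([0, 12, 12]) cube([12, 459, 374]);
  translate([393, 12, 12]) cube([12, 459, 374]);
}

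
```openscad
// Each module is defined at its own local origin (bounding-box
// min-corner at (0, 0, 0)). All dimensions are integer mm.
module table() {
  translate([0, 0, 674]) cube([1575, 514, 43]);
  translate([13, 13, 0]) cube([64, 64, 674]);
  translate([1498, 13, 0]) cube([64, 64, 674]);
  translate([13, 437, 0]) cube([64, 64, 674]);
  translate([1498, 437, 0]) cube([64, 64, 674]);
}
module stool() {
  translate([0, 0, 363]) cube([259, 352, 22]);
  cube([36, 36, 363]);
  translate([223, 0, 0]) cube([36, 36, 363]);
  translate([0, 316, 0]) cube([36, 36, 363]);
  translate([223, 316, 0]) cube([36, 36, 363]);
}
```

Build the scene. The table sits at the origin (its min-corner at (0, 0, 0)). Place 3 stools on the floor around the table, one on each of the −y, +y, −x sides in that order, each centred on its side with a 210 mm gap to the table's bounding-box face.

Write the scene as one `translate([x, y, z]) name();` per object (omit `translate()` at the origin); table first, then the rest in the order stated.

table();
translate([658, -562, 0]) stool();
translate([658, 724, 0]) stool();
translate([-469, 81, 0]) stool();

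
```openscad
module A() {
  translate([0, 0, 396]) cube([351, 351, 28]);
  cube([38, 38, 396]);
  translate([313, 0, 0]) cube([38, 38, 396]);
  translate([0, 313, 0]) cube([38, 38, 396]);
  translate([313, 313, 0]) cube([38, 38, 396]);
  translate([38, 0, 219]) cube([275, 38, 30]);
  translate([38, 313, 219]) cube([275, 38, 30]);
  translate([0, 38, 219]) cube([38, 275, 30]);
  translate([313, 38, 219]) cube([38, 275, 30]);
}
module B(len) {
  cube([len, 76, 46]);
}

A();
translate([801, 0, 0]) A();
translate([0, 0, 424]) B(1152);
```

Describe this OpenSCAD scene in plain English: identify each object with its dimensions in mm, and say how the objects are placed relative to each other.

A is a four-legged stool. The seat is 351×351 mm, 28 mm thick, top at z = 424 mm. It stands on four square legs, each 38×38 mm in cross-section, from z = 0 to the seat underside, each flush with a corner of the seat. Four stretchers, 38 mm wide and 30 mm tall, connect adjacent legs with their undersides at z = 219 mm, each running between the inner faces of the legs it joins and aligned with the legs' outer faces on the other axis.

B is a rectangular beam 1152 mm long (x), 76 mm deep (y), 46 mm thick (z).

The beam spans the tops of two stools placed 450 mm apart, resting at z = 424 mm.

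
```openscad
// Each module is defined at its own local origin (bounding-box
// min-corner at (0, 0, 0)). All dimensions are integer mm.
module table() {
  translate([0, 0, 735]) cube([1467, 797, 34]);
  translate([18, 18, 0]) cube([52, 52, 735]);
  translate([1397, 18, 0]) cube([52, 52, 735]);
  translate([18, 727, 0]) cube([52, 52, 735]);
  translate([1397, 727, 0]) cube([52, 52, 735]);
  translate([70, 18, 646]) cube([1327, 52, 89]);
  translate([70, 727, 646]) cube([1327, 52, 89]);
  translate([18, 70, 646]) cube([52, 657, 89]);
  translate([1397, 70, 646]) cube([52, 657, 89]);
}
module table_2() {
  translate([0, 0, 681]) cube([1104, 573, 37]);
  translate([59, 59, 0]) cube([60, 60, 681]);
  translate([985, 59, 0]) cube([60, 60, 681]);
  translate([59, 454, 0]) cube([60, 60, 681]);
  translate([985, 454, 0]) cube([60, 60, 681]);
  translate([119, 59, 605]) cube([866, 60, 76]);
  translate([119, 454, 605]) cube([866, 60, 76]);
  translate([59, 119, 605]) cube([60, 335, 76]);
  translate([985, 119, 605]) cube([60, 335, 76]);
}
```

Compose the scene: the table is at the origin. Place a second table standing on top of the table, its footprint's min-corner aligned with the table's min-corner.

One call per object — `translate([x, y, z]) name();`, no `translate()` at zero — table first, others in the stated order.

table();
translate([0, 0, 769]) table_2();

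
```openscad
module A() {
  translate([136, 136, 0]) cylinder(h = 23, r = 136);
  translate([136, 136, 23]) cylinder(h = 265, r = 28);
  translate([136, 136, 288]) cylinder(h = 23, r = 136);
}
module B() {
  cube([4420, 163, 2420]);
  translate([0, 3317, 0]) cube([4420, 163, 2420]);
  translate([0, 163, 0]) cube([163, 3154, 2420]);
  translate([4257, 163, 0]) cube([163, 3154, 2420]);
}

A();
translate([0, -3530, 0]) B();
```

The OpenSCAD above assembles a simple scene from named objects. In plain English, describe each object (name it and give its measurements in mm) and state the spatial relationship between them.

A is a spool: two coaxial disc flanges of radius 136 mm and thickness 23 mm, joined by a core cylinder of radius 28 mm and height 265 mm. The lower flange rests on z = 0 and the three cylinders share a vertical axis.

B is a box-shaped house frame (walls only): outside footprint 4420×3480 mm, wall height 2420 mm, wall thickness 163 mm. The two y-facing walls run the full x-width; the two x-facing walls fit between the inner faces of the y-facing walls.

The house frame is on the floor beside the spool on its −y side.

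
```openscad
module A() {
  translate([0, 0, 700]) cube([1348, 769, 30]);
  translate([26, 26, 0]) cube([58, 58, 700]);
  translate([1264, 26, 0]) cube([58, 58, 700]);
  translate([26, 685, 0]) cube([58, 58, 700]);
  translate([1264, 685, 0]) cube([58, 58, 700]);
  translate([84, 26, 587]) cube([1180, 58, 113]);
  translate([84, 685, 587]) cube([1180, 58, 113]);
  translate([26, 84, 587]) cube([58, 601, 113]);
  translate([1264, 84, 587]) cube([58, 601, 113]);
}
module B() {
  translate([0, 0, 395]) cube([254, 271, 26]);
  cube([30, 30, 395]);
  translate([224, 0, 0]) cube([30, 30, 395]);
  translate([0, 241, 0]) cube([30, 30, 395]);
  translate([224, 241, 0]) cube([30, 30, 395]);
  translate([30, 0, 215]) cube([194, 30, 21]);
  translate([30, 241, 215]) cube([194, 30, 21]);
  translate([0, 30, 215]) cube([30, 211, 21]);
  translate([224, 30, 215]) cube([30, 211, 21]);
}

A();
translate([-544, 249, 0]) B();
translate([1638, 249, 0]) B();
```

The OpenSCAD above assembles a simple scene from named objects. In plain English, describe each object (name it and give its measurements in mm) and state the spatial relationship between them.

A is a table: top 1348 mm (x) × 769 mm (y), 30 mm thick, upper face at z = 730 mm, on four 58×58 mm square legs, each inset 26 mm from the nearest pair of top edges, running from z = 0 to the bottom of the top. Four apron rails, 58 mm thick and 113 mm tall, run between adjacent legs with their top edges flush with the underside of the top and their outer faces flush with the legs' outer faces.

B is a simple wooden stool: a rectangular seat 254 mm (x) by 271 mm (y), 26 mm thick, top face at z = 421 mm, on four square legs, each 30×30 mm in cross-section. The legs rest on z = 0, each flush with a corner of the seat. Four stretchers, 30 mm wide and 21 mm tall, connect adjacent legs with their undersides at z = 215 mm, each running between the inner faces of the legs it joins and aligned with the legs' outer faces on the other axis.

Two stools sit around the table at the −x, +x sides.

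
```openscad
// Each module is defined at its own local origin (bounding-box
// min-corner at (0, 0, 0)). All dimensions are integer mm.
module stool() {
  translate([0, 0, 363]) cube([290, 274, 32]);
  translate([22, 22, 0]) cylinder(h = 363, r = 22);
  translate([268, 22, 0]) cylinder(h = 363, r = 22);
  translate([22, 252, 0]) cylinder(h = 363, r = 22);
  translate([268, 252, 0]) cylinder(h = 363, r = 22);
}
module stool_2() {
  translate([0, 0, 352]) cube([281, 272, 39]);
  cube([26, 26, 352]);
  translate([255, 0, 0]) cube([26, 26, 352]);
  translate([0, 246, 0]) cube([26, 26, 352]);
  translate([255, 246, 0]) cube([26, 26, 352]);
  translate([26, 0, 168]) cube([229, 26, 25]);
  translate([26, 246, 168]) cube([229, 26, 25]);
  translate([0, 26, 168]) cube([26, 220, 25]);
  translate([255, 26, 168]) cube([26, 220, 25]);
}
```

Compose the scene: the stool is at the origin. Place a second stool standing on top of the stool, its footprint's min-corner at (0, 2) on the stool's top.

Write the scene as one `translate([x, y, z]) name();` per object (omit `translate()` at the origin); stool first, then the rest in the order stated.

stool();
translate([0, 2, 395]) stool_2();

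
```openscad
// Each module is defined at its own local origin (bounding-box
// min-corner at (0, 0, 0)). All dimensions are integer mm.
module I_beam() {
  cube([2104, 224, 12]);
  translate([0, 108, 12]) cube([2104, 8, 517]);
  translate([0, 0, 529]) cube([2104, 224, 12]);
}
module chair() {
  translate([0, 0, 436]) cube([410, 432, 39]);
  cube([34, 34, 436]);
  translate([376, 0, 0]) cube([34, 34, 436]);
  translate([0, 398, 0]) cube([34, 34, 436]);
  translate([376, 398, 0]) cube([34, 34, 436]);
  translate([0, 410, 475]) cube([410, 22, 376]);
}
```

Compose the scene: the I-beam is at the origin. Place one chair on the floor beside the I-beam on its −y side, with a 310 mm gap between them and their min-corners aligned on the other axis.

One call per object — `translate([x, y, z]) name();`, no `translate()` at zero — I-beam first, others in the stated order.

I_beam();
translate([0, -742, 0]) chair();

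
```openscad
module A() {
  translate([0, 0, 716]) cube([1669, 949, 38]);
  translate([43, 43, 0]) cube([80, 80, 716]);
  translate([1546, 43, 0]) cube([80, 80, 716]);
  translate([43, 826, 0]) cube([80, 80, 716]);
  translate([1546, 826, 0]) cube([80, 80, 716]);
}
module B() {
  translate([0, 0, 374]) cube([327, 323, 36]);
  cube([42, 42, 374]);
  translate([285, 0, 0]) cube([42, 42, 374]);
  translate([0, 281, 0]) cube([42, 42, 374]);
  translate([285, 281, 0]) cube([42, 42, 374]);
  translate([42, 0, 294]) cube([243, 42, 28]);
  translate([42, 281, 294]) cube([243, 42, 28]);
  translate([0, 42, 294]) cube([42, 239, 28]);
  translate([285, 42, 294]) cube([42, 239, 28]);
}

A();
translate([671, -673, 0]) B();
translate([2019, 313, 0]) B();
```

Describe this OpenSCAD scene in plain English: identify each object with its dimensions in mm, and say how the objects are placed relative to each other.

A is a rectangular dining table. The top is 1669×949×38 mm with its upper surface at z = 754 mm. It stands on four 80×80 mm square legs, each inset 43 mm from the nearest pair of top edges, running from the floor to the underside of the top.

B is a four-legged stool. The seat is a 327×323×36 mm slab whose top surface is at z = 410 mm; four square legs, each 42×42 mm in cross-section, run from the floor (z = 0) to the underside of the seat, each flush with a corner of the seat. Four stretchers, 42 mm wide and 28 mm tall, connect adjacent legs with their undersides at z = 294 mm, each running between the inner faces of the legs it joins and aligned with the legs' outer faces on the other axis.

Two stools sit around the table at the −y, +x sides.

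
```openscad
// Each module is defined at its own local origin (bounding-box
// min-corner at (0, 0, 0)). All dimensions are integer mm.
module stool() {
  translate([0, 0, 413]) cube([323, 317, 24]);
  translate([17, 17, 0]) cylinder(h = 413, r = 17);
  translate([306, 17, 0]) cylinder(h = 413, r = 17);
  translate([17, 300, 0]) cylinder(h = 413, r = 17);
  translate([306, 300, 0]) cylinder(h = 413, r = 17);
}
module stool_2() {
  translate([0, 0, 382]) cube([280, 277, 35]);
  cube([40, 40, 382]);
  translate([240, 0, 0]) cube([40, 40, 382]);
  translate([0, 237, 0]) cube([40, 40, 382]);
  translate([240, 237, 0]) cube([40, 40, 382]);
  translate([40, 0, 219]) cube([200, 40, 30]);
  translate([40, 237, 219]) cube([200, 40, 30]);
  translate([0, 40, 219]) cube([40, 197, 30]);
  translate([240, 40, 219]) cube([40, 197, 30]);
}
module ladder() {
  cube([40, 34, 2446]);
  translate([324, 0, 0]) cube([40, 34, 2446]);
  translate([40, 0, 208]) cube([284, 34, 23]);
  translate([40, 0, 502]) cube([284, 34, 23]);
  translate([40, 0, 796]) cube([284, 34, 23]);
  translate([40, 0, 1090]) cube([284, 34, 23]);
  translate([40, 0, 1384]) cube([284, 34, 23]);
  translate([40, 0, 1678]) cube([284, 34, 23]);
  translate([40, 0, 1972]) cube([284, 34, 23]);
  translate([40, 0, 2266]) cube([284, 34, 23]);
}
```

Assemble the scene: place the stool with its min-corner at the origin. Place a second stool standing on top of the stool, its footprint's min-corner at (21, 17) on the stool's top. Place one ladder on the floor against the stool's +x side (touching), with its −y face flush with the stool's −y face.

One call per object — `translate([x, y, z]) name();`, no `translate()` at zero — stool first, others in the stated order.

stool();
translate([21, 17, 437]) stool_2();
translate([323, 0, 0]) ladder();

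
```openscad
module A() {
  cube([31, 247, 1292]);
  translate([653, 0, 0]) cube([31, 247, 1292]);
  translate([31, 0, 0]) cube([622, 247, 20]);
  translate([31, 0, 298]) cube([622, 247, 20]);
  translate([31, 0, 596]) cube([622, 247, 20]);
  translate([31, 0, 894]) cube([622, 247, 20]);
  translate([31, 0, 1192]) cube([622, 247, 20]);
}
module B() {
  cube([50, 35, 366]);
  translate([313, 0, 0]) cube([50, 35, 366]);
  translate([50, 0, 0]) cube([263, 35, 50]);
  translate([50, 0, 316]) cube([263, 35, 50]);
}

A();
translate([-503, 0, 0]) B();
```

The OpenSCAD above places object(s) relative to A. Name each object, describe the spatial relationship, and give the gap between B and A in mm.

A is a bookshelf. B is a picture frame. The picture frame is on the floor beside the bookshelf on its −x side. The gap between the picture frame and the bookshelf is 140 mm.

The picture frame's nearest face is 140 mm from the bookshelf's −x face.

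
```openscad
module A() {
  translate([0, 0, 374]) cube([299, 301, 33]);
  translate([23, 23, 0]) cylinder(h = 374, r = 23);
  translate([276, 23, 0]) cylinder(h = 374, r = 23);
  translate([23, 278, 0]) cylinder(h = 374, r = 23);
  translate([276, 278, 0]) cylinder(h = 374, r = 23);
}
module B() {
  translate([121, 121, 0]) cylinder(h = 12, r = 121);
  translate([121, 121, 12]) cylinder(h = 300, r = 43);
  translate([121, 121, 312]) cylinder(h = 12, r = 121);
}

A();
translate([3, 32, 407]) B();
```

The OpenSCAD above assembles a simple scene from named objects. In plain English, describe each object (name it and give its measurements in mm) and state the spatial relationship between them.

A is a simple wooden stool: a rectangular seat 299 mm (x) by 301 mm (y), 33 mm thick, top face at z = 407 mm, on four round legs, each 46 mm in diameter. The legs rest on z = 0, each leg's axis is inset half a diameter from the nearest pair of seat edges (so the leg's bounding box is flush with the corner).

B is a spool: two coaxial disc flanges of radius 121 mm and thickness 12 mm, joined by a core cylinder of radius 43 mm and height 300 mm. The lower flange rests on z = 0 and the three cylinders share a vertical axis.

The spool is on top of the stool.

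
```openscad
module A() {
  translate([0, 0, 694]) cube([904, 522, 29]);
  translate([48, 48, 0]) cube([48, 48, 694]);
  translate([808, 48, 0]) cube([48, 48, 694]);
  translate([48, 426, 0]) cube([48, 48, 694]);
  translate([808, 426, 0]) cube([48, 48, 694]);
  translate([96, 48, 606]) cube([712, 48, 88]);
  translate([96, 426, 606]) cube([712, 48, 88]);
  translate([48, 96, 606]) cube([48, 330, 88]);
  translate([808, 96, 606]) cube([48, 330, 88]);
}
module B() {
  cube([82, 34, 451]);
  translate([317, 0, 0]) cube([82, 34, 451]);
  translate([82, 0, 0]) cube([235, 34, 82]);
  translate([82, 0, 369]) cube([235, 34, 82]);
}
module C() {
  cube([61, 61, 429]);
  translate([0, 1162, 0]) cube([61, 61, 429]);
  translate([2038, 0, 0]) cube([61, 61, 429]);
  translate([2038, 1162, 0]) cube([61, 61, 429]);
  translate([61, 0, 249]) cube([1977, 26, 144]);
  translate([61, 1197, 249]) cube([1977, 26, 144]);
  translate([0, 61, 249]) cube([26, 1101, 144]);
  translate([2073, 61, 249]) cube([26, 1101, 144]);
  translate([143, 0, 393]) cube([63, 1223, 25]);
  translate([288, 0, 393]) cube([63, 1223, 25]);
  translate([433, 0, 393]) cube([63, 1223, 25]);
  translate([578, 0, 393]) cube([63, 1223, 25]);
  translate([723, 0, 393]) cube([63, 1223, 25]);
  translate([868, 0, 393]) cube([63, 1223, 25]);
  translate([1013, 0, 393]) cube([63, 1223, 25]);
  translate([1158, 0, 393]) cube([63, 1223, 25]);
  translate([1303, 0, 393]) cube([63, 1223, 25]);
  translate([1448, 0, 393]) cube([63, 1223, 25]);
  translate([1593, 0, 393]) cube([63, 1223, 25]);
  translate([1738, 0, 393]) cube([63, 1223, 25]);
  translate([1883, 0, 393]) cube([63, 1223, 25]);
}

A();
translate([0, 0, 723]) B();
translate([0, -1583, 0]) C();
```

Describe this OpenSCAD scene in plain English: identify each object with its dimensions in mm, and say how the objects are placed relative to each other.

A is a table: top 904 mm (x) × 522 mm (y), 29 mm thick, upper face at z = 723 mm, on four 48×48 mm square legs, each inset 48 mm from the nearest pair of top edges, running from z = 0 to the bottom of the top. Four apron rails, 48 mm thick and 88 mm tall, run between adjacent legs with their top edges flush with the underside of the top and their outer faces flush with the legs' outer faces.

B is a rectangular picture frame lying in the x–z plane (depth along y). The opening is 235 mm wide (x) by 287 mm tall (z), surrounded by a border 82 mm wide on all four sides. The frame is 34 mm deep and is made of two full-height vertical stiles with two horizontal rails fitted between them.

C is a bed frame 2099 mm long (x) by 1223 mm wide (y). Four 61×61 mm corner posts, 429 mm tall, at the corners of the footprint. Four rails of 26 mm thickness and 144 mm height run between adjacent posts with their undersides at z = 249 mm, their outer faces flush with the outside of the frame (the two x-running rails run between the posts' inner faces; the two y-running rails run between the posts' inner faces). 13 slats, each 63 mm wide (x) and 25 mm thick, lie across the top of the two x-running rails, running the full 1223 mm width of the frame in y; the slats are evenly spaced along x between the inner faces of the end posts with equal gaps (rounded down to the nearest mm) at the −x end and between each pair — any rounding remainder accumulates at the +x end.

The picture frame is on top of the table. The bed frame is on the floor beside the table on its −y side.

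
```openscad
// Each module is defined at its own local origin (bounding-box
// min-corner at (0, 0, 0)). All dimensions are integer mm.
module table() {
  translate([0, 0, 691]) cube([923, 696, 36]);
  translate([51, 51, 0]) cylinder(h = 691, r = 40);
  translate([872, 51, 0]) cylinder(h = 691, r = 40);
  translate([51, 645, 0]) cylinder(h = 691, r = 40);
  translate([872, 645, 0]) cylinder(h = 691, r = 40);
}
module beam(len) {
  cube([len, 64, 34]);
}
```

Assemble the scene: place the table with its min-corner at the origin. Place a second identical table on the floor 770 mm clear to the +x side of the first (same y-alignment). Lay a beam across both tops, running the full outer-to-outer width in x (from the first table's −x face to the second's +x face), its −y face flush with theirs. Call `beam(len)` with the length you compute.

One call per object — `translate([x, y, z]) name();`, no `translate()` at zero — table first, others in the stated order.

table();
translate([1693, 0, 0]) table();
translate([0, 0, 727]) beam(2616);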